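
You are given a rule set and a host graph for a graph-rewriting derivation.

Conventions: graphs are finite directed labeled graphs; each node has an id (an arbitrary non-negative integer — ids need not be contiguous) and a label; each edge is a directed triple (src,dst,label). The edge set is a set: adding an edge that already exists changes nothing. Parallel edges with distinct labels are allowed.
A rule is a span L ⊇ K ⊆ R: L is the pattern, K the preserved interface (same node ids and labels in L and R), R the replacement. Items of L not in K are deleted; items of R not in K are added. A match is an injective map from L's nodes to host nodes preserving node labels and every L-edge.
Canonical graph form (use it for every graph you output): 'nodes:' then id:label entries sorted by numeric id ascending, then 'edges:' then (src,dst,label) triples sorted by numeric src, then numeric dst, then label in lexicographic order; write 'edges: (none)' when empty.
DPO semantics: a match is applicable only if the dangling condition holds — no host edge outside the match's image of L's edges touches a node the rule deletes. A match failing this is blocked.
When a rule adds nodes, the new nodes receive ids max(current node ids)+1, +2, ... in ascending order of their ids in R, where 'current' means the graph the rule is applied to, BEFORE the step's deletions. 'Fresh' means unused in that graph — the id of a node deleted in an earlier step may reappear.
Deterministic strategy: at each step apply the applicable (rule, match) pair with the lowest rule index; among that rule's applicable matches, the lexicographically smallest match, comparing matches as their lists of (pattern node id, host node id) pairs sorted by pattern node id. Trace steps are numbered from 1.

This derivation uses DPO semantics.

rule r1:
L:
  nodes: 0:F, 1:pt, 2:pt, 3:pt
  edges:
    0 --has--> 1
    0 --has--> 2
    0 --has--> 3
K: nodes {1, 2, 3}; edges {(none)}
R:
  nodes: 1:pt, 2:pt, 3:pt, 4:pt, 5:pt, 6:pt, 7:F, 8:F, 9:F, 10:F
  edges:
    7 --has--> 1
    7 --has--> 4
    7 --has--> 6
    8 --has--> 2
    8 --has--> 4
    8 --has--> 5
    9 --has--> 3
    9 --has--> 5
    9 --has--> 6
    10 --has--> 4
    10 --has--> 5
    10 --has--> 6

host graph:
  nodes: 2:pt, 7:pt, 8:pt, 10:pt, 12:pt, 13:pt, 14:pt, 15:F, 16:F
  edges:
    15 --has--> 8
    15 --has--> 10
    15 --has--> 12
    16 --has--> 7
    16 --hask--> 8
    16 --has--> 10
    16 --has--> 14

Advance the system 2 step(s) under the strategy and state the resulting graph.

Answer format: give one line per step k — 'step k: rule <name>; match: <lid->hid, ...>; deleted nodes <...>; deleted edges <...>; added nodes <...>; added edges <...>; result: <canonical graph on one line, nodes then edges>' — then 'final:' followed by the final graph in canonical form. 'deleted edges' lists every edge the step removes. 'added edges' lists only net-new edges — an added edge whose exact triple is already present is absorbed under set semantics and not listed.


step 1: rule r1; match: 0->15, 1->8, 2->10, 3->12; deleted nodes 15; deleted edges (15,8,has); (15,10,has); (15,12,has); added nodes 17, 18, 19, 20, 21, 22, 23; added edges (20,8,has); (20,17,has); (20,19,has); (21,10,has); (21,17,has); (21,18,has); (22,12,has); (22,18,has); (22,19,has); (23,17,has); (23,18,has); (23,19,has); result: nodes: 2:pt, 7:pt, 8:pt, 10:pt, 12:pt, 13:pt, 14:pt, 16:F, 17:pt, 18:pt, 19:pt, 20:F, 21:F, 22:F, 23:F edges: (16,7,has); (16,8,hask); (16,10,has); (16,14,has); (20,8,has); (20,17,has); (20,19,has); (21,10,has); (21,17,has); (21,18,has); (22,12,has); (22,18,has); (22,19,has); (23,17,has); (23,18,has); (23,19,has)
step 2: rule r1; match: 0->20, 1->8, 2->17, 3->19; deleted nodes 20; deleted edges (20,8,has); (20,17,has); (20,19,has); added nodes 24, 25, 26, 27, 28, 29, 30; added edges (27,8,has); (27,24,has); (27,26,has); (28,17,has); (28,24,has); (28,25,has); (29,19,has); (29,25,has); (29,26,has); (30,24,has); (30,25,has); (30,26,has); result: nodes: 2:pt, 7:pt, 8:pt, 10:pt, 12:pt, 13:pt, 14:pt, 16:F, 17:pt, 18:pt, 19:pt, 21:F, 22:F, 23:F, 24:pt, 25:pt, 26:pt, 27:F, 28:F, 29:F, 30:F edges: (16,7,has); (16,8,hask); (16,10,has); (16,14,has); (21,10,has); (21,17,has); (21,18,has); (22,12,has); (22,18,has); (22,19,has); (23,17,has); (23,18,has); (23,19,has); (27,8,has); (27,24,has); (27,26,has); (28,17,has); (28,24,has); (28,25,has); (29,19,has); (29,25,has); (29,26,has); (30,24,has); (30,25,has); (30,26,has)
final:
nodes: 2:pt, 7:pt, 8:pt, 10:pt, 12:pt, 13:pt, 14:pt, 16:F, 17:pt, 18:pt, 19:pt, 21:F, 22:F, 23:F, 24:pt, 25:pt, 26:pt, 27:F, 28:F, 29:F, 30:F
edges: (16,7,has); (16,8,hask); (16,10,has); (16,14,has); (21,10,has); (21,17,has); (21,18,has); (22,12,has); (22,18,has); (22,19,has); (23,17,has); (23,18,has); (23,19,has); (27,8,has); (27,24,has); (27,26,has); (28,17,has); (28,24,has); (28,25,has); (29,19,has); (29,25,has); (29,26,has); (30,24,has); (30,25,has); (30,26,has)


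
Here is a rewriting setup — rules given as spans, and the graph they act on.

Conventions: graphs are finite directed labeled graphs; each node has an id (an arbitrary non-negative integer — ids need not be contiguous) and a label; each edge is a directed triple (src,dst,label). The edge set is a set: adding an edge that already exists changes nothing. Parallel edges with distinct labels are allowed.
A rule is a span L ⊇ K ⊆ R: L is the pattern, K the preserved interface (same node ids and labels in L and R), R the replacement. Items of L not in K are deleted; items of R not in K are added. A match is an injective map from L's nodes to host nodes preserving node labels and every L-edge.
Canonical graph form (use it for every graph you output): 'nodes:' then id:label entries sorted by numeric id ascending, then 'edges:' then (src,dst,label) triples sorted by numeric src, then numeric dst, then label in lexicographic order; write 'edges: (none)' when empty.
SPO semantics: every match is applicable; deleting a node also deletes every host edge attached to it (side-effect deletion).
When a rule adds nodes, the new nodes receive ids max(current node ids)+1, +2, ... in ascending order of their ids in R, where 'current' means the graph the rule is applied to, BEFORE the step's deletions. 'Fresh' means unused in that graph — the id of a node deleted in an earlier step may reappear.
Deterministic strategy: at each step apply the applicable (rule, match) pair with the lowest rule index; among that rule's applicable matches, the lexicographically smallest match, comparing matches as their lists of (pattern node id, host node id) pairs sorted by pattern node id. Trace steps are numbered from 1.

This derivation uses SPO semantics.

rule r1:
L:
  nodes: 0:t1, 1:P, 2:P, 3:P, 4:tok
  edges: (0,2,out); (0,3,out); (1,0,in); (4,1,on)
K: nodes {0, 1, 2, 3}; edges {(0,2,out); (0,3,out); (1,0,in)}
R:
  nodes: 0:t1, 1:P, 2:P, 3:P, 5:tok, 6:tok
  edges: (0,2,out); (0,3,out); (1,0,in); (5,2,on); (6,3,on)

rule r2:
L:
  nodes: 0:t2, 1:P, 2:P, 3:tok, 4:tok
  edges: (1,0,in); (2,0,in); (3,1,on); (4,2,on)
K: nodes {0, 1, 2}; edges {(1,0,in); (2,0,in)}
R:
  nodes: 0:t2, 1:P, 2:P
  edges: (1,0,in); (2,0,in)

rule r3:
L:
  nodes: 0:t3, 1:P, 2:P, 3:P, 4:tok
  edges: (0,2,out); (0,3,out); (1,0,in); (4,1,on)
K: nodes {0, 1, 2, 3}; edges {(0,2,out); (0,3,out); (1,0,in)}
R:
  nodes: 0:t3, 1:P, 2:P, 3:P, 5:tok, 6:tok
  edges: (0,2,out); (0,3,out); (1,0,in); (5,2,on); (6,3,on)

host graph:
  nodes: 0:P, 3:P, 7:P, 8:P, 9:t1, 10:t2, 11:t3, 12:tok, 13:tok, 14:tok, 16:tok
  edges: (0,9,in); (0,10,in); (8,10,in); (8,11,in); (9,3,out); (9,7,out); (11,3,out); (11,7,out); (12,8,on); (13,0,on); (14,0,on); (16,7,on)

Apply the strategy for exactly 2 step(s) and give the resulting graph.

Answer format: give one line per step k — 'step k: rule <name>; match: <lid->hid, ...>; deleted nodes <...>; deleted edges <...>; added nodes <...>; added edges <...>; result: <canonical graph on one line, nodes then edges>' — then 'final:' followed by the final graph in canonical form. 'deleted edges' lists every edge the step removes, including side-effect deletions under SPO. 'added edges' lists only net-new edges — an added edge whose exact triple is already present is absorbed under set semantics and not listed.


step 1: rule r1; match: 0->9, 1->0, 2->3, 3->7, 4->13; deleted nodes 13; deleted edges (13,0,on); added nodes 17, 18; added edges (17,3,on); (18,7,on); result: nodes: 0:P, 3:P, 7:P, 8:P, 9:t1, 10:t2, 11:t3, 12:tok, 14:tok, 16:tok, 17:tok, 18:tok edges: (0,9,in); (0,10,in); (8,10,in); (8,11,in); (9,3,out); (9,7,out); (11,3,out); (11,7,out); (12,8,on); (14,0,on); (16,7,on); (17,3,on); (18,7,on)
step 2: rule r1; match: 0->9, 1->0, 2->3, 3->7, 4->14; deleted nodes 14; deleted edges (14,0,on); added nodes 19, 20; added edges (19,3,on); (20,7,on); result: nodes: 0:P, 3:P, 7:P, 8:P, 9:t1, 10:t2, 11:t3, 12:tok, 16:tok, 17:tok, 18:tok, 19:tok, 20:tok edges: (0,9,in); (0,10,in); (8,10,in); (8,11,in); (9,3,out); (9,7,out); (11,3,out); (11,7,out); (12,8,on); (16,7,on); (17,3,on); (18,7,on); (19,3,on); (20,7,on)
final:
nodes: 0:P, 3:P, 7:P, 8:P, 9:t1, 10:t2, 11:t3, 12:tok, 16:tok, 17:tok, 18:tok, 19:tok, 20:tok
edges: (0,9,in); (0,10,in); (8,10,in); (8,11,in); (9,3,out); (9,7,out); (11,3,out); (11,7,out); (12,8,on); (16,7,on); (17,3,on); (18,7,on); (19,3,on); (20,7,on)


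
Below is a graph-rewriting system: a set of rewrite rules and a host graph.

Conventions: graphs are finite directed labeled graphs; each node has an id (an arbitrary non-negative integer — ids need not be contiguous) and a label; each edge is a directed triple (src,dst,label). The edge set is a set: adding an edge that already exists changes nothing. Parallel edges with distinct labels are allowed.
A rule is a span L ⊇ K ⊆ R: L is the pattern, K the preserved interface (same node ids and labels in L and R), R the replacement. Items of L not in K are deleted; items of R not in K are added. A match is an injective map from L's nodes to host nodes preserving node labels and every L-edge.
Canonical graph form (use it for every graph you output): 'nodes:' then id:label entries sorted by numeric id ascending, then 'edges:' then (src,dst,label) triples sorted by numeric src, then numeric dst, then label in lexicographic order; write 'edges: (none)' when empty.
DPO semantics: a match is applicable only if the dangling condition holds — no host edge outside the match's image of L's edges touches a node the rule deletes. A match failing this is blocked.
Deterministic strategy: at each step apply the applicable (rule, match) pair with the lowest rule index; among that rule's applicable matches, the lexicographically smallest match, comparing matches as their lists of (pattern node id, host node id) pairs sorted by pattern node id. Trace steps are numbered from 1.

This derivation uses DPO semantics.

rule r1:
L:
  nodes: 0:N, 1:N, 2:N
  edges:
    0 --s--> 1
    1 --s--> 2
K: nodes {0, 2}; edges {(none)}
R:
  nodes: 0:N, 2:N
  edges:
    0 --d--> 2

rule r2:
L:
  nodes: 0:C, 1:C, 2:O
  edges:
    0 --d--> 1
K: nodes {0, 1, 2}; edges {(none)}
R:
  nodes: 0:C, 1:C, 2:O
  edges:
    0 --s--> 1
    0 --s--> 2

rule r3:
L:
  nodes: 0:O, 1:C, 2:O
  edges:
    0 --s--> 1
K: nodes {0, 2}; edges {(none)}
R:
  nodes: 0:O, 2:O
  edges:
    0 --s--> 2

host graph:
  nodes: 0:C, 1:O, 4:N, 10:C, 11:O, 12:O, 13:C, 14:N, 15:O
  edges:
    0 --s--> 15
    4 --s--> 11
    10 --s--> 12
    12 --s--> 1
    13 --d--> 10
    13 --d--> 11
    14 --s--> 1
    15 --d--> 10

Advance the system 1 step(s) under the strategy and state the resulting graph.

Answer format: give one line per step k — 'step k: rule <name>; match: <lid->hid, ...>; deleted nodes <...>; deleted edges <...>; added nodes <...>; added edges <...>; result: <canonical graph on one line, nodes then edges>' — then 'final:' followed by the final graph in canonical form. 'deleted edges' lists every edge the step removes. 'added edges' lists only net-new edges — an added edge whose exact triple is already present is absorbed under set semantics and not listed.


step 1: rule r2; match: 0->13, 1->10, 2->1; deleted nodes (none); deleted edges (13,10,d); added nodes (none); added edges (13,1,s); (13,10,s); result: nodes: 0:C, 1:O, 4:N, 10:C, 11:O, 12:O, 13:C, 14:N, 15:O edges: (0,15,s); (4,11,s); (10,12,s); (12,1,s); (13,1,s); (13,10,s); (13,11,d); (14,1,s); (15,10,d)
final:
nodes: 0:C, 1:O, 4:N, 10:C, 11:O, 12:O, 13:C, 14:N, 15:O
edges: (0,15,s); (4,11,s); (10,12,s); (12,1,s); (13,1,s); (13,10,s); (13,11,d); (14,1,s); (15,10,d)


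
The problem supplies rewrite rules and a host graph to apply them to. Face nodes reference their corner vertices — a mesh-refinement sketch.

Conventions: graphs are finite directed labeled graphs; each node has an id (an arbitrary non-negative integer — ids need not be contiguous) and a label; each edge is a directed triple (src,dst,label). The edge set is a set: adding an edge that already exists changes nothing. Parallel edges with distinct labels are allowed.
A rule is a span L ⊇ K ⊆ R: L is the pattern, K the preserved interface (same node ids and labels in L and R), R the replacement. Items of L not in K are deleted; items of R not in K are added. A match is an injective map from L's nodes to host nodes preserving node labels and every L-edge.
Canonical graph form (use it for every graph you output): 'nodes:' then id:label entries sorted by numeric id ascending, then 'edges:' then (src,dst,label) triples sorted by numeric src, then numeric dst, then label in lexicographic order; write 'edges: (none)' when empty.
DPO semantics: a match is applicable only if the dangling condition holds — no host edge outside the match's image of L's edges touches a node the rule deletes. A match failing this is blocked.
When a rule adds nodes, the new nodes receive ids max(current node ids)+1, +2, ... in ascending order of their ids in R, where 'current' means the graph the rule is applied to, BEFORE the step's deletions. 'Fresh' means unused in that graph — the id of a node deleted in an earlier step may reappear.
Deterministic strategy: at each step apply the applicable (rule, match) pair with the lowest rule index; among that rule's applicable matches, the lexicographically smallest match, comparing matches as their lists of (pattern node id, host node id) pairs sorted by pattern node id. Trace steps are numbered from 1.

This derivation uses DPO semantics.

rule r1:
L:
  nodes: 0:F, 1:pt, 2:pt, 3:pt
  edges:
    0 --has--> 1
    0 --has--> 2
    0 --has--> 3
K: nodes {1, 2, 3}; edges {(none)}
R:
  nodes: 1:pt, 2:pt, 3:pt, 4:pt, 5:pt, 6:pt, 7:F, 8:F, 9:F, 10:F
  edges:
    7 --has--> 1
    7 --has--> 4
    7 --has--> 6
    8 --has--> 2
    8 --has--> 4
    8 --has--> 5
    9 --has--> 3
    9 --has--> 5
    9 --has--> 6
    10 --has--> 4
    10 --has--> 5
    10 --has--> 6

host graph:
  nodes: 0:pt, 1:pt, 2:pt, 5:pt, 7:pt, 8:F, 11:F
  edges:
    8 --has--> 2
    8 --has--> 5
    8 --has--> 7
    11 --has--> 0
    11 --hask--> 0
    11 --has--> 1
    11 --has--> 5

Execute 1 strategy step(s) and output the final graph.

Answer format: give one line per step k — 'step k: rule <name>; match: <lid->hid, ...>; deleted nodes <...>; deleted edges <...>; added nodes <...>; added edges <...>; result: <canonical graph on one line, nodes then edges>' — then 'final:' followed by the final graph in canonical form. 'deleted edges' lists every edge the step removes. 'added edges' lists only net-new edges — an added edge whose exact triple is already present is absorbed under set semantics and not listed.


step 1: rule r1; match: 0->8, 1->2, 2->5, 3->7; deleted nodes 8; deleted edges (8,2,has); (8,5,has); (8,7,has); added nodes 12, 13, 14, 15, 16, 17, 18; added edges (15,2,has); (15,12,has); (15,14,has); (16,5,has); (16,12,has); (16,13,has); (17,7,has); (17,13,has); (17,14,has); (18,12,has); (18,13,has); (18,14,has); result: nodes: 0:pt, 1:pt, 2:pt, 5:pt, 7:pt, 11:F, 12:pt, 13:pt, 14:pt, 15:F, 16:F, 17:F, 18:F edges: (11,0,has); (11,0,hask); (11,1,has); (11,5,has); (15,2,has); (15,12,has); (15,14,has); (16,5,has); (16,12,has); (16,13,has); (17,7,has); (17,13,has); (17,14,has); (18,12,has); (18,13,has); (18,14,has)
final:
nodes: 0:pt, 1:pt, 2:pt, 5:pt, 7:pt, 11:F, 12:pt, 13:pt, 14:pt, 15:F, 16:F, 17:F, 18:F
edges: (11,0,has); (11,0,hask); (11,1,has); (11,5,has); (15,2,has); (15,12,has); (15,14,has); (16,5,has); (16,12,has); (16,13,has); (17,7,has); (17,13,has); (17,14,has); (18,12,has); (18,13,has); (18,14,has)


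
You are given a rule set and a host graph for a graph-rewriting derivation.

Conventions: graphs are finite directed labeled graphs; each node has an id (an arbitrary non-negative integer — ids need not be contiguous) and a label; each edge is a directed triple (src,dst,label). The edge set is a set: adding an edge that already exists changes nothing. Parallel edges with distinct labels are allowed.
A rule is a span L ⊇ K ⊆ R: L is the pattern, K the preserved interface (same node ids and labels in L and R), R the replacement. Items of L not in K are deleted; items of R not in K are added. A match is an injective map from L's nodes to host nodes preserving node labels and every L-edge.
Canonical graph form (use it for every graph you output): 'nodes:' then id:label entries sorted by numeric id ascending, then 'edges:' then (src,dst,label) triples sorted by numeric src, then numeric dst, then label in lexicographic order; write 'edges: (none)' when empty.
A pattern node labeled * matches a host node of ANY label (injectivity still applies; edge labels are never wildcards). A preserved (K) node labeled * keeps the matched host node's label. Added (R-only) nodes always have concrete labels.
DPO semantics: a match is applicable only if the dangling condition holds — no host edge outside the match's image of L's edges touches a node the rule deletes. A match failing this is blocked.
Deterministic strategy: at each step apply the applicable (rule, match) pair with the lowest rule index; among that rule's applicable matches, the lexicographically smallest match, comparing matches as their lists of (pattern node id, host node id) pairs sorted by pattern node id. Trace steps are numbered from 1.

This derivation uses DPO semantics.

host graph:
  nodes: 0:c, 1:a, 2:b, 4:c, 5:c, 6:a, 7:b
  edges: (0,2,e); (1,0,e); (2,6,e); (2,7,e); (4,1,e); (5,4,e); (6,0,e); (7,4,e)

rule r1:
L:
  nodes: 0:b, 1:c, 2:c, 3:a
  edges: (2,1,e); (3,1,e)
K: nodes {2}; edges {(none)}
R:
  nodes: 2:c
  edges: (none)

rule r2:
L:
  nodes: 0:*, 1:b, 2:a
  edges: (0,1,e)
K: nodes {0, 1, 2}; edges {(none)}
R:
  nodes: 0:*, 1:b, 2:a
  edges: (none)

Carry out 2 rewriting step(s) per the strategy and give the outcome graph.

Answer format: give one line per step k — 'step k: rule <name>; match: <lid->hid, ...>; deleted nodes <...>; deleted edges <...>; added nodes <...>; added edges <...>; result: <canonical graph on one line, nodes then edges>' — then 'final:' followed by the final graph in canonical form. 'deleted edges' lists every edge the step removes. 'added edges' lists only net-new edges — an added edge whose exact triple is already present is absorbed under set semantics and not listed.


step 1: rule r2; match: 0->0, 1->2, 2->1; deleted nodes (none); deleted edges (0,2,e); added nodes (none); added edges (none); result: nodes: 0:c, 1:a, 2:b, 4:c, 5:c, 6:a, 7:b edges: (1,0,e); (2,6,e); (2,7,e); (4,1,e); (5,4,e); (6,0,e); (7,4,e)
step 2: rule r2; match: 0->2, 1->7, 2->1; deleted nodes (none); deleted edges (2,7,e); added nodes (none); added edges (none); result: nodes: 0:c, 1:a, 2:b, 4:c, 5:c, 6:a, 7:b edges: (1,0,e); (2,6,e); (4,1,e); (5,4,e); (6,0,e); (7,4,e)
final:
nodes: 0:c, 1:a, 2:b, 4:c, 5:c, 6:a, 7:b
edges: (1,0,e); (2,6,e); (4,1,e); (5,4,e); (6,0,e); (7,4,e)


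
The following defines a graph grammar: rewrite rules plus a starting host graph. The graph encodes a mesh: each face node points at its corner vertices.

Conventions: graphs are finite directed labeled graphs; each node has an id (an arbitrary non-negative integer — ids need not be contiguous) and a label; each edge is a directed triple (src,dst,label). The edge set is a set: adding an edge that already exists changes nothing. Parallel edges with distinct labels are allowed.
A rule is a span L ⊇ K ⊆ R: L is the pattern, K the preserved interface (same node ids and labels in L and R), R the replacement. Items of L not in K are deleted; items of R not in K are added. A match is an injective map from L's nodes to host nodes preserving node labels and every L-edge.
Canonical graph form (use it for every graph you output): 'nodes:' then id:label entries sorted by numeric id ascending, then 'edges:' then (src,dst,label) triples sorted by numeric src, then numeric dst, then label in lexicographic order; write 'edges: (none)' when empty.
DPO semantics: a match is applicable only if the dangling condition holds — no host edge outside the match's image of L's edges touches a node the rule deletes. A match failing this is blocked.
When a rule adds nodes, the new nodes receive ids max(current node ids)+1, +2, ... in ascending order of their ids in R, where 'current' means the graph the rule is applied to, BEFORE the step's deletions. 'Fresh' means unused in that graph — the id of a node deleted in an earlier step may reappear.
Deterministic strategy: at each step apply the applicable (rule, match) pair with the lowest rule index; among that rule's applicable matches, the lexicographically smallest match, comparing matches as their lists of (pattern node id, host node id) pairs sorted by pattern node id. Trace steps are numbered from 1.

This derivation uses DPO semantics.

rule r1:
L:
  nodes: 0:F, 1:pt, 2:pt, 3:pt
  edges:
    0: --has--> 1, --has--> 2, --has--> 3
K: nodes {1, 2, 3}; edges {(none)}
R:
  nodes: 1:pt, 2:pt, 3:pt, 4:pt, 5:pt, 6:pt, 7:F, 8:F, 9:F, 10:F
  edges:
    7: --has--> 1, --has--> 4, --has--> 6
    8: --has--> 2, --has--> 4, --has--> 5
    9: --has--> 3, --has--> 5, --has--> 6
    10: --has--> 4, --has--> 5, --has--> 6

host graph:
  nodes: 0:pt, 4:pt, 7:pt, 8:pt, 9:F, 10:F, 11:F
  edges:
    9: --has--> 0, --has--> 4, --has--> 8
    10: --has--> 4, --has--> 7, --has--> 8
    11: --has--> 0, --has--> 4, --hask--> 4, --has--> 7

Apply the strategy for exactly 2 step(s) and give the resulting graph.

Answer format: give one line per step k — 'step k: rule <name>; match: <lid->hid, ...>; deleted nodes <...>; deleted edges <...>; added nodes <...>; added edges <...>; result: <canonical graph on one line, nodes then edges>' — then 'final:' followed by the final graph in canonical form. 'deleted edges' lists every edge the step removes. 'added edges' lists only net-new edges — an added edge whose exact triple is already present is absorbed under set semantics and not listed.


step 1: rule r1; match: 0->9, 1->0, 2->4, 3->8; deleted nodes 9; deleted edges (9,0,has); (9,4,has); (9,8,has); added nodes 12, 13, 14, 15, 16, 17, 18; added edges (15,0,has); (15,12,has); (15,14,has); (16,4,has); (16,12,has); (16,13,has); (17,8,has); (17,13,has); (17,14,has); (18,12,has); (18,13,has); (18,14,has); result: nodes: 0:pt, 4:pt, 7:pt, 8:pt, 10:F, 11:F, 12:pt, 13:pt, 14:pt, 15:F, 16:F, 17:F, 18:F edges: (10,4,has); (10,7,has); (10,8,has); (11,0,has); (11,4,has); (11,4,hask); (11,7,has); (15,0,has); (15,12,has); (15,14,has); (16,4,has); (16,12,has); (16,13,has); (17,8,has); (17,13,has); (17,14,has); (18,12,has); (18,13,has); (18,14,has)
step 2: rule r1; match: 0->10, 1->4, 2->7, 3->8; deleted nodes 10; deleted edges (10,4,has); (10,7,has); (10,8,has); added nodes 19, 20, 21, 22, 23, 24, 25; added edges (22,4,has); (22,19,has); (22,21,has); (23,7,has); (23,19,has); (23,20,has); (24,8,has); (24,20,has); (24,21,has); (25,19,has); (25,20,has); (25,21,has); result: nodes: 0:pt, 4:pt, 7:pt, 8:pt, 11:F, 12:pt, 13:pt, 14:pt, 15:F, 16:F, 17:F, 18:F, 19:pt, 20:pt, 21:pt, 22:F, 23:F, 24:F, 25:F edges: (11,0,has); (11,4,has); (11,4,hask); (11,7,has); (15,0,has); (15,12,has); (15,14,has); (16,4,has); (16,12,has); (16,13,has); (17,8,has); (17,13,has); (17,14,has); (18,12,has); (18,13,has); (18,14,has); (22,4,has); (22,19,has); (22,21,has); (23,7,has); (23,19,has); (23,20,has); (24,8,has); (24,20,has); (24,21,has); (25,19,has); (25,20,has); (25,21,has)
final:
nodes: 0:pt, 4:pt, 7:pt, 8:pt, 11:F, 12:pt, 13:pt, 14:pt, 15:F, 16:F, 17:F, 18:F, 19:pt, 20:pt, 21:pt, 22:F, 23:F, 24:F, 25:F
edges: (11,0,has); (11,4,has); (11,4,hask); (11,7,has); (15,0,has); (15,12,has); (15,14,has); (16,4,has); (16,12,has); (16,13,has); (17,8,has); (17,13,has); (17,14,has); (18,12,has); (18,13,has); (18,14,has); (22,4,has); (22,19,has); (22,21,has); (23,7,has); (23,19,has); (23,20,has); (24,8,has); (24,20,has); (24,21,has); (25,19,has); (25,20,has); (25,21,has)


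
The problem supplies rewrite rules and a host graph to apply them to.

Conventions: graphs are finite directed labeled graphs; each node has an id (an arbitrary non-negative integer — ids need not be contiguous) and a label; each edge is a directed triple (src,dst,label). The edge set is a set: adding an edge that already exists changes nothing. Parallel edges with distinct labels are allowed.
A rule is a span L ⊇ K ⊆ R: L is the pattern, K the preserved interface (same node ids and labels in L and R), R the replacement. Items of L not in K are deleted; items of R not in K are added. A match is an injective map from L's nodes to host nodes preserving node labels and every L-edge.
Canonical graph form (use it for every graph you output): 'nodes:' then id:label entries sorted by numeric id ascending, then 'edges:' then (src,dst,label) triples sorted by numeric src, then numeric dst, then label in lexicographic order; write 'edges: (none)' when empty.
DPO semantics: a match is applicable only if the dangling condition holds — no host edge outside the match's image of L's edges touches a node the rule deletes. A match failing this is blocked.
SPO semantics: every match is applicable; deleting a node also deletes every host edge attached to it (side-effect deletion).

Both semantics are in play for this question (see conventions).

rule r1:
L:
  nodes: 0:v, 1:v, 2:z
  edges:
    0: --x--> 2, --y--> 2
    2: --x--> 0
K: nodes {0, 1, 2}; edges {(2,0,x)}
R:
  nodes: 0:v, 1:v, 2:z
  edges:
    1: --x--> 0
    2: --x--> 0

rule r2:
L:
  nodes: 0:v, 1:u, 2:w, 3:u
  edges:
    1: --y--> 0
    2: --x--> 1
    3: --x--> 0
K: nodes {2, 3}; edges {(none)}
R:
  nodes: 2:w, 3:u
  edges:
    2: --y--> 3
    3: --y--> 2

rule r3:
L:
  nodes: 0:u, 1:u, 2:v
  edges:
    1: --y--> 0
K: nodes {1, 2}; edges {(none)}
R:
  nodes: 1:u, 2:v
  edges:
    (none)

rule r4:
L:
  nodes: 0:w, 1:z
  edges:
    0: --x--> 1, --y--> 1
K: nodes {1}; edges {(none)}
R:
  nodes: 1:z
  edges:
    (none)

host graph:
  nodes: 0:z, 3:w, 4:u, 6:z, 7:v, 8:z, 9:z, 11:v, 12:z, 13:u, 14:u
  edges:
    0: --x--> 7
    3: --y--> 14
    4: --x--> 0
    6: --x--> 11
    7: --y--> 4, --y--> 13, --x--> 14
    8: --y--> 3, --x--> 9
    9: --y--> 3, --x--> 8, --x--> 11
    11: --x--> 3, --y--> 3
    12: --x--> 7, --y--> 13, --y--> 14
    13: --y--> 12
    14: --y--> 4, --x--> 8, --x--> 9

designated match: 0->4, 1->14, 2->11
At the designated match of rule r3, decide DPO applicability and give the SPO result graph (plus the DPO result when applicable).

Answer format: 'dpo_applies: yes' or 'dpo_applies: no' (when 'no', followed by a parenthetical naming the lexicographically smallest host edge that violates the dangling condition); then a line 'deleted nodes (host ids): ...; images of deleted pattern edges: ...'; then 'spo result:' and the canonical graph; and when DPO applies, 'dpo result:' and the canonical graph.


dpo_applies: no
(the rule deletes node 4, which keeps host edge (4,0,x) outside the match image — the dangling condition fails, DPO blocks; SPO proceeds and side-deletes such edges)
deleted nodes (host ids): 4; images of deleted pattern edges: (14,4,y)
spo result:
nodes: 0:z, 3:w, 6:z, 7:v, 8:z, 9:z, 11:v, 12:z, 13:u, 14:u
edges: (0,7,x); (3,14,y); (6,11,x); (7,13,y); (7,14,x); (8,3,y); (8,9,x); (9,3,y); (9,8,x); (9,11,x); (11,3,x); (11,3,y); (12,7,x); (12,13,y); (12,14,y); (13,12,y); (14,8,x); (14,9,x)


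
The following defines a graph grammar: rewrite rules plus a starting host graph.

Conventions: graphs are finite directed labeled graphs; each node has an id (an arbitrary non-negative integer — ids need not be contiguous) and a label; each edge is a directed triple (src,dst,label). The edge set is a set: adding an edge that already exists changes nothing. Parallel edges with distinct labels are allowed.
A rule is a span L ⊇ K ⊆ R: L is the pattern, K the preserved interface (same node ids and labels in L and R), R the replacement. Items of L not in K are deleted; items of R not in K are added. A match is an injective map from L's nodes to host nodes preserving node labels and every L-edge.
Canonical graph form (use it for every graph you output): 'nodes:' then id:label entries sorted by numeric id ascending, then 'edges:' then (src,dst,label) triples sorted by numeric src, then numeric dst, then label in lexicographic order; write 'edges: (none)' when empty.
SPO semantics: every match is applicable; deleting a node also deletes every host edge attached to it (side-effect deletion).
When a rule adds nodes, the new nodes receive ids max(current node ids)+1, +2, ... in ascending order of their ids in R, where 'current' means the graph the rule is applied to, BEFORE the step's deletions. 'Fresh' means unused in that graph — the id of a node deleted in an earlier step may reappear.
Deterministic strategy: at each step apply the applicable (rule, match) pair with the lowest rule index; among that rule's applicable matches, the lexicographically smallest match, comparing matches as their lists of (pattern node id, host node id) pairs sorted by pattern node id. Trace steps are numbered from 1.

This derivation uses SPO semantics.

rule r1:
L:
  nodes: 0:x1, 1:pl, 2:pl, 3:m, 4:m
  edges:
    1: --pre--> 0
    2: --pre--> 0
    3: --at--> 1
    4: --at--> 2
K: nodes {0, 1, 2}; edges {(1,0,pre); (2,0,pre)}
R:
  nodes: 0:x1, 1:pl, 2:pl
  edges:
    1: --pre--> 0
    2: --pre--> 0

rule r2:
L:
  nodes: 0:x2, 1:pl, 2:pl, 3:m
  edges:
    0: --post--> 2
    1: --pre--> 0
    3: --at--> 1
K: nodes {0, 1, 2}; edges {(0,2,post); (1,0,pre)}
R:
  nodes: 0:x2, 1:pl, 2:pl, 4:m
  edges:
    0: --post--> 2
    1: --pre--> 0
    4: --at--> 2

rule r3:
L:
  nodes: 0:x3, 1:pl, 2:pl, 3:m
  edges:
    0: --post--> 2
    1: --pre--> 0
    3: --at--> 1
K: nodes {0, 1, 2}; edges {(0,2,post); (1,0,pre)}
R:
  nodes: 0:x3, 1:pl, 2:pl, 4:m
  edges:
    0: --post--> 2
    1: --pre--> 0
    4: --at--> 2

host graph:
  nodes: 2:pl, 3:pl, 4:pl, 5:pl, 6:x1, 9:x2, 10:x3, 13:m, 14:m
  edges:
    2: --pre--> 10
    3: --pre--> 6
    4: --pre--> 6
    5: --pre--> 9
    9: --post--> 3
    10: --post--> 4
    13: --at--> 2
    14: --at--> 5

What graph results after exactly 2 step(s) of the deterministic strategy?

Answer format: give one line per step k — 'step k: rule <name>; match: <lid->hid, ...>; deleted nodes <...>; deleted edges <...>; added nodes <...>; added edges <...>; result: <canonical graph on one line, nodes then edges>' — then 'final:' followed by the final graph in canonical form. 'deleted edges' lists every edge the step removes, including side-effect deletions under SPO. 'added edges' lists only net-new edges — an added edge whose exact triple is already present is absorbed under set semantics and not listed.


step 1: rule r2; match: 0->9, 1->5, 2->3, 3->14; deleted nodes 14; deleted edges (14,5,at); added nodes 15; added edges (15,3,at); result: nodes: 2:pl, 3:pl, 4:pl, 5:pl, 6:x1, 9:x2, 10:x3, 13:m, 15:m edges: (2,10,pre); (3,6,pre); (4,6,pre); (5,9,pre); (9,3,post); (10,4,post); (13,2,at); (15,3,at)
step 2: rule r3; match: 0->10, 1->2, 2->4, 3->13; deleted nodes 13; deleted edges (13,2,at); added nodes 16; added edges (16,4,at); result: nodes: 2:pl, 3:pl, 4:pl, 5:pl, 6:x1, 9:x2, 10:x3, 15:m, 16:m edges: (2,10,pre); (3,6,pre); (4,6,pre); (5,9,pre); (9,3,post); (10,4,post); (15,3,at); (16,4,at)
final:
nodes: 2:pl, 3:pl, 4:pl, 5:pl, 6:x1, 9:x2, 10:x3, 15:m, 16:m
edges: (2,10,pre); (3,6,pre); (4,6,pre); (5,9,pre); (9,3,post); (10,4,post); (15,3,at); (16,4,at)


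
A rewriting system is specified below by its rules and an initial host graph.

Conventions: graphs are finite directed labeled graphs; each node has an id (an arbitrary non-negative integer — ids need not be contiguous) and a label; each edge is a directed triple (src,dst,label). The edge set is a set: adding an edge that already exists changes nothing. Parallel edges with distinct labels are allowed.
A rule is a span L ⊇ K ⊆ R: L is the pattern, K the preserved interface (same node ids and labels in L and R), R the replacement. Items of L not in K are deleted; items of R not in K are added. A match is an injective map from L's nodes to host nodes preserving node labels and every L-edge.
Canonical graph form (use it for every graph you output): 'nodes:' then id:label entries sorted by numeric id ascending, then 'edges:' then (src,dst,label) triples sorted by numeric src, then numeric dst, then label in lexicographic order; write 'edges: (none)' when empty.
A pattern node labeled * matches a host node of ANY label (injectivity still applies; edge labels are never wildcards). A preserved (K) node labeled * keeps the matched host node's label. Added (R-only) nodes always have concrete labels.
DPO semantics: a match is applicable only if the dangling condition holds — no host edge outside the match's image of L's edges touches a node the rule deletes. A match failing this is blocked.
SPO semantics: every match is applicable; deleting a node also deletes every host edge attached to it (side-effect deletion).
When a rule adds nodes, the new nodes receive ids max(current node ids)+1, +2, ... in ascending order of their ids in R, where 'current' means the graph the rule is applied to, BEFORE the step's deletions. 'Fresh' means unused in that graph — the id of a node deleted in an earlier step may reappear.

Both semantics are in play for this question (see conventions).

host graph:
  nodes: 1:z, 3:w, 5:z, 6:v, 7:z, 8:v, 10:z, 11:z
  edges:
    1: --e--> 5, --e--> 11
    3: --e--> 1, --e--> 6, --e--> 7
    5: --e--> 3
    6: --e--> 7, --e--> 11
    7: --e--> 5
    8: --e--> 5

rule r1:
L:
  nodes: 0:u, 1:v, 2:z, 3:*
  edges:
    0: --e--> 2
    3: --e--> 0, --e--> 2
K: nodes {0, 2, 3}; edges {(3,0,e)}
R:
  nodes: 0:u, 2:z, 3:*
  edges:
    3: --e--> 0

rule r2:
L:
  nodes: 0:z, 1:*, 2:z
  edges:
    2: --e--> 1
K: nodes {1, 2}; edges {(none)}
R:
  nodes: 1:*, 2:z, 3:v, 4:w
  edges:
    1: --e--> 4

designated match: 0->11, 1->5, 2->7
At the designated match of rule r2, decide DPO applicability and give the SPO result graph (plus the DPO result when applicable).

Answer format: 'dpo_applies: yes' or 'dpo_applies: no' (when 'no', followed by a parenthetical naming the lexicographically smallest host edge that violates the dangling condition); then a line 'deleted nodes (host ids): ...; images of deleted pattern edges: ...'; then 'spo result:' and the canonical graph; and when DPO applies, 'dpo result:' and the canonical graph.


dpo_applies: no
(the rule deletes node 11, which keeps host edge (1,11,e) outside the match image — the dangling condition fails, DPO blocks; SPO proceeds and side-deletes such edges)
deleted nodes (host ids): 11; images of deleted pattern edges: (7,5,e)
spo result:
nodes: 1:z, 3:w, 5:z, 6:v, 7:z, 8:v, 10:z, 12:v, 13:w
edges: (1,5,e); (3,1,e); (3,6,e); (3,7,e); (5,3,e); (5,13,e); (6,7,e); (8,5,e)


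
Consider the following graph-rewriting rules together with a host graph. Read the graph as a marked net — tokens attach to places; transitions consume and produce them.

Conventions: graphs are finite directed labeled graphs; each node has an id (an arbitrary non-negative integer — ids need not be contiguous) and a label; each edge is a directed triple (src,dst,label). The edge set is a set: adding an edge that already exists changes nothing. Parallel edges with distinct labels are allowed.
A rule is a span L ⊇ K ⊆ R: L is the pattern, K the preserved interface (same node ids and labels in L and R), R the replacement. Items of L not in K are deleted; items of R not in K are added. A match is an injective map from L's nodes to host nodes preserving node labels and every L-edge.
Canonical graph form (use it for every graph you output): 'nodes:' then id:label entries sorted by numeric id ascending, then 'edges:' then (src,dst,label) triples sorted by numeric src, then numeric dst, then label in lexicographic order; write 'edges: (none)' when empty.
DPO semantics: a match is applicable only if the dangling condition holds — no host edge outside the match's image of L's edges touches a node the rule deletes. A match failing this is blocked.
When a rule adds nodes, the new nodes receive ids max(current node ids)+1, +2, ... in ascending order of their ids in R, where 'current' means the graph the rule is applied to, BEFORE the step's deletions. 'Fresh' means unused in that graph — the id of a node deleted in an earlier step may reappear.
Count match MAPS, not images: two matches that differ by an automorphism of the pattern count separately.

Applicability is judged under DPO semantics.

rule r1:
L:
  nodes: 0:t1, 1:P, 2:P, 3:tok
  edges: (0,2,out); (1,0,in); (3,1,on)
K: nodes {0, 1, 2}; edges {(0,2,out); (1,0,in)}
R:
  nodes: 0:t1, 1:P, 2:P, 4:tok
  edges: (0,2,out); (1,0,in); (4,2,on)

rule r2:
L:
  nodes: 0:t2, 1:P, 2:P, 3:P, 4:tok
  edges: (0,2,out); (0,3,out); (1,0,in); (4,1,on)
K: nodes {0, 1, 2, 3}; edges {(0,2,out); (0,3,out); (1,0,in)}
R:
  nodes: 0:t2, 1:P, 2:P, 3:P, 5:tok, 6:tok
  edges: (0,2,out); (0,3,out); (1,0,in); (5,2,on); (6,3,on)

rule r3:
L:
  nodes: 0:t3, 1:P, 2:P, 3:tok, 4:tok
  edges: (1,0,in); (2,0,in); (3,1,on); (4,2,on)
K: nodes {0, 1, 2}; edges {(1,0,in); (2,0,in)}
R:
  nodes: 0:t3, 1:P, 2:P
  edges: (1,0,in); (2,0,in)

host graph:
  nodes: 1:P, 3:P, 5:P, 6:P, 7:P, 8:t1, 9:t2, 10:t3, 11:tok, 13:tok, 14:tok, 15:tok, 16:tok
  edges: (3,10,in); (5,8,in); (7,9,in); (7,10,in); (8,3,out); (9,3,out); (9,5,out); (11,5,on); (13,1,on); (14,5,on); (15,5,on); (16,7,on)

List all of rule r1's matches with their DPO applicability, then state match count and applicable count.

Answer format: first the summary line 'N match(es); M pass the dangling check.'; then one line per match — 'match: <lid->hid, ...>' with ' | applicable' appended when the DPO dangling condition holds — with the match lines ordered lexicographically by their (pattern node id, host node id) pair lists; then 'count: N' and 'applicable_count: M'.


3 match(es); 3 pass the dangling check.
match: 0->8, 1->5, 2->3, 3->11 | applicable
match: 0->8, 1->5, 2->3, 3->14 | applicable
match: 0->8, 1->5, 2->3, 3->15 | applicable
count: 3
applicable_count: 3


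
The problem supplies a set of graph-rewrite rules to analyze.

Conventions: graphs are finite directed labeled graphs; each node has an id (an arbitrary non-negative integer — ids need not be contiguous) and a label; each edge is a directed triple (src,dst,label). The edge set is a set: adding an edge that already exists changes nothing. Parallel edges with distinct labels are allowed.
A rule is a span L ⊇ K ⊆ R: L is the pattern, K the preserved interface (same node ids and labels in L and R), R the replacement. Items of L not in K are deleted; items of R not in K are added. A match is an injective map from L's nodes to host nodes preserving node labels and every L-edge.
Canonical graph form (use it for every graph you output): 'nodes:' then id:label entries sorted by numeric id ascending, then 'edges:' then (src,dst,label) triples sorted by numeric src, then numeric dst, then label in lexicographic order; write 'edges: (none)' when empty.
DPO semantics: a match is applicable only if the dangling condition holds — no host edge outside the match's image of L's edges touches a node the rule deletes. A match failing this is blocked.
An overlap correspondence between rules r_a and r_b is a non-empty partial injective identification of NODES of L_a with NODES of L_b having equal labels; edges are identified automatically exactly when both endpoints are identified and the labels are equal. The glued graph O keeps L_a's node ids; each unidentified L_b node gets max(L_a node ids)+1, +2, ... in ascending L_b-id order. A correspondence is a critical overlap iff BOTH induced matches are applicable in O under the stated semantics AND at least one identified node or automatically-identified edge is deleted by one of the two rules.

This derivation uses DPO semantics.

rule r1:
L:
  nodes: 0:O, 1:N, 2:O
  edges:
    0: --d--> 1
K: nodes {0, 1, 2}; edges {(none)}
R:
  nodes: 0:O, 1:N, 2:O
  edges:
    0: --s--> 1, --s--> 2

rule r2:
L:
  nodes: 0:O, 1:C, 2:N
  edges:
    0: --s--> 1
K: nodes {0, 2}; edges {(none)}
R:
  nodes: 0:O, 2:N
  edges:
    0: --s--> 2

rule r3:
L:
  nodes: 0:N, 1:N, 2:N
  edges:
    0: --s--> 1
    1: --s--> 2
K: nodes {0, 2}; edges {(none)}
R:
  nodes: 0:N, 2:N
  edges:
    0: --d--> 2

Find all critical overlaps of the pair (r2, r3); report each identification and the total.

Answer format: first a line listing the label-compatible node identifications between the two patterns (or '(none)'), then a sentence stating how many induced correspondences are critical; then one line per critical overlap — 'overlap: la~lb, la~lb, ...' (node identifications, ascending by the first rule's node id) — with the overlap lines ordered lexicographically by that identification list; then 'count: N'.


label-compatible node identifications between L(r2) and L(r3): 2~0, 2~1, 2~2
1 of the induced correspondences is a critical overlap of r2 and r3.
overlap: 2~1
count: 1
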